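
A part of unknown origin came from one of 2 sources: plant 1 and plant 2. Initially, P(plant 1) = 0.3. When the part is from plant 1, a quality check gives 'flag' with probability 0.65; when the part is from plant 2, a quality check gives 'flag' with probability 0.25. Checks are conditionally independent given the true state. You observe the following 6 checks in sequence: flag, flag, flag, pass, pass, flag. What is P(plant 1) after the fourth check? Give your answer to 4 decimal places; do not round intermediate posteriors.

0.7785

After 'flag': P(plant 1) = 0.65·0.3000 / (0.65·0.3000 + 0.25·0.7000) ≈ 0.5270
After 'flag': P(plant 1) = 0.65·0.5270 / (0.65·0.5270 + 0.25·0.4730) ≈ 0.7434
After 'flag': P(plant 1) = 0.65·0.7434 / (0.65·0.7434 + 0.25·0.2566) ≈ 0.8828
After 'pass': P(plant 1) = 0.35·0.8828 / (0.35·0.8828 + 0.75·0.1172) ≈ 0.7785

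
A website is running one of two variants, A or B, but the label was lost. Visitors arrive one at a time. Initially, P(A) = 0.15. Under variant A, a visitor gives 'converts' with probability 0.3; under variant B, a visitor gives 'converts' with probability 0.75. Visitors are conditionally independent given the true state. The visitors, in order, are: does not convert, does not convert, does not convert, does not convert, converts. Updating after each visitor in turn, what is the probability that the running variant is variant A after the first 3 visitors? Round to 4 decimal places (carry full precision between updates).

0.7948

Apply Bayes' rule sequentially, carrying P(A) forward.
After 'does not convert': P(A) = 0.7·0.1500 / (0.7·0.1500 + 0.25·0.8500) ≈ 0.3307
After 'does not convert': P(A) = 0.7·0.3307 / (0.7·0.3307 + 0.25·0.6693) ≈ 0.5805
After 'does not convert': P(A) = 0.7·0.5805 / (0.7·0.5805 + 0.25·0.4195) ≈ 0.7948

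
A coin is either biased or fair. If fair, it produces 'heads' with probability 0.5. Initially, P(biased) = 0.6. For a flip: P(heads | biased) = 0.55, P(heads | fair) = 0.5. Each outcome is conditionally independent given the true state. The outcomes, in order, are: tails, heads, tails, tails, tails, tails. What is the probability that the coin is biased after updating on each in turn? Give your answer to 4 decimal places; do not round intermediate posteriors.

0.4935

Each posterior becomes the prior for the next update.
After 'tails': P(biased) = 0.45·0.6000 / (0.45·0.6000 + 0.5·0.4000) ≈ 0.5745
After 'heads': P(biased) = 0.55·0.5745 / (0.55·0.5745 + 0.5·0.4255) ≈ 0.5976
After 'tails': P(biased) = 0.45·0.5976 / (0.45·0.5976 + 0.5·0.4024) ≈ 0.5720
After 'tails': P(biased) = 0.45·0.5720 / (0.45·0.5720 + 0.5·0.4280) ≈ 0.5460
After 'tails': P(biased) = 0.45·0.5460 / (0.45·0.5460 + 0.5·0.4540) ≈ 0.5198
After 'tails': P(biased) = 0.45·0.5198 / (0.45·0.5198 + 0.5·0.4802) ≈ 0.4935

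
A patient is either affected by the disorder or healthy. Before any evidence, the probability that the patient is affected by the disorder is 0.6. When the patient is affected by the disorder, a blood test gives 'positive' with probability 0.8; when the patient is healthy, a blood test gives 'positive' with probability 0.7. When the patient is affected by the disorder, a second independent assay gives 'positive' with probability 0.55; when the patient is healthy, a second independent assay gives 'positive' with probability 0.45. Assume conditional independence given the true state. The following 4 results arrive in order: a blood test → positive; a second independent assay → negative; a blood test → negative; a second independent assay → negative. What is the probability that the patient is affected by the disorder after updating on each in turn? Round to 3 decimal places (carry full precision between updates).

0.433

After a blood test='positive': P(affected) = 0.8·0.6000 / (0.8·0.6000 + 0.7·0.4000) ≈ 0.6316
After a second independent assay='negative': P(affected) = 0.45·0.6316 / (0.45·0.6316 + 0.55·0.3684) ≈ 0.5838
After a blood test='negative': P(affected) = 0.2·0.5838 / (0.2·0.5838 + 0.3·0.4162) ≈ 0.4832
After a second independent assay='negative': P(affected) = 0.45·0.4832 / (0.45·0.4832 + 0.55·0.5168) ≈ 0.4334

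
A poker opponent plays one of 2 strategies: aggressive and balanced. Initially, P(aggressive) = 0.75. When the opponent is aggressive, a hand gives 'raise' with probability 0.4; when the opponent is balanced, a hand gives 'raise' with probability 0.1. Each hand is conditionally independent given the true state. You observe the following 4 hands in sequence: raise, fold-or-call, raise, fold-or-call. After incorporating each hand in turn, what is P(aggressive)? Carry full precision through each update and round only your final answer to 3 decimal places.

Each posterior becomes the prior for the next update.
After 'raise': P(aggressive) = 0.4·0.7500 / (0.4·0.7500 + 0.1·0.2500) ≈ 0.9231
After 'fold-or-call': P(aggressive) = 0.6·0.9231 / (0.6·0.9231 + 0.9·0.0769) ≈ 0.8889
After 'raise': P(aggressive) = 0.4·0.8889 / (0.4·0.8889 + 0.1·0.1111) ≈ 0.9697
After 'fold-or-call': P(aggressive) = 0.6·0.9697 / (0.6·0.9697 + 0.9·0.0303) ≈ 0.9552

0.955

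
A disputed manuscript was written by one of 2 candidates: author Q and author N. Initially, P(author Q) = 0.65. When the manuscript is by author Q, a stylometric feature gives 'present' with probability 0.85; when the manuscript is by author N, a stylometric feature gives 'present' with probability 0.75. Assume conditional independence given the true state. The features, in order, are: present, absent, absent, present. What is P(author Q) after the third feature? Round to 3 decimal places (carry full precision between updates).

After 'present': P(author Q) = 0.85·0.6500 / (0.85·0.6500 + 0.75·0.3500) ≈ 0.6779
After 'absent': P(author Q) = 0.15·0.6779 / (0.15·0.6779 + 0.25·0.3221) ≈ 0.5581
After 'absent': P(author Q) = 0.15·0.5581 / (0.15·0.5581 + 0.25·0.4419) ≈ 0.4311

0.431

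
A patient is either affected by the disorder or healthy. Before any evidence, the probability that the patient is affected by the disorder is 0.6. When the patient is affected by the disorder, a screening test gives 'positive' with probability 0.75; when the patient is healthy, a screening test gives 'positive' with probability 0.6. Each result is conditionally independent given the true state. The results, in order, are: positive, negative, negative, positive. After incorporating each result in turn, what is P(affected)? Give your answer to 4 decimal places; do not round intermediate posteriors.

Apply Bayes' rule sequentially, carrying P(affected) forward.
After 'positive': P(affected) = 0.75·0.6000 / (0.75·0.6000 + 0.6·0.4000) ≈ 0.6522
After 'negative': P(affected) = 0.25·0.6522 / (0.25·0.6522 + 0.4·0.3478) ≈ 0.5396
After 'negative': P(affected) = 0.25·0.5396 / (0.25·0.5396 + 0.4·0.4604) ≈ 0.4228
After 'positive': P(affected) = 0.75·0.4228 / (0.75·0.4228 + 0.6·0.5772) ≈ 0.4780

0.4780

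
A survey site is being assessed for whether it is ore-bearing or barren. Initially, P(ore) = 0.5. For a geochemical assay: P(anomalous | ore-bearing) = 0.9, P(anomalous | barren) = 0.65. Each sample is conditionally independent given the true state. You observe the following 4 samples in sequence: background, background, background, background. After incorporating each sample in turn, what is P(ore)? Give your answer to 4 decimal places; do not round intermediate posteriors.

0.0066

After 'background': P(ore) = 0.1·0.5000 / (0.1·0.5000 + 0.35·0.5000) ≈ 0.2222
After 'background': P(ore) = 0.1·0.2222 / (0.1·0.2222 + 0.35·0.7778) ≈ 0.0755
After 'background': P(ore) = 0.1·0.0755 / (0.1·0.0755 + 0.35·0.9245) ≈ 0.0228
After 'background': P(ore) = 0.1·0.0228 / (0.1·0.0228 + 0.35·0.9772) ≈ 0.0066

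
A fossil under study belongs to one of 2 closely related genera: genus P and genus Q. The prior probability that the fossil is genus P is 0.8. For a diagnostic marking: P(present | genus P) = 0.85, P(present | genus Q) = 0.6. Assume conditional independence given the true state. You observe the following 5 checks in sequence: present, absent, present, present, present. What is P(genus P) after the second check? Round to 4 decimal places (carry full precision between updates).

0.6800

Apply Bayes' rule sequentially, carrying P(genus P) forward.
After 'present': P(genus P) = 0.85·0.8000 / (0.85·0.8000 + 0.6·0.2000) ≈ 0.8500
After 'absent': P(genus P) = 0.15·0.8500 / (0.15·0.8500 + 0.4·0.1500) ≈ 0.6800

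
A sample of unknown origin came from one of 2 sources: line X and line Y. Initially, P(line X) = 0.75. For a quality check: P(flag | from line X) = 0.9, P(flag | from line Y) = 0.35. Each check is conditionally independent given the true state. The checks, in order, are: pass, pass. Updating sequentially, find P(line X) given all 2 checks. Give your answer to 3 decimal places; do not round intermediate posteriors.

Apply Bayes' rule sequentially, carrying P(line X) forward.
After 'pass': P(line X) = 0.1·0.7500 / (0.1·0.7500 + 0.65·0.2500) ≈ 0.3158
After 'pass': P(line X) = 0.1·0.3158 / (0.1·0.3158 + 0.65·0.6842) ≈ 0.0663

0.066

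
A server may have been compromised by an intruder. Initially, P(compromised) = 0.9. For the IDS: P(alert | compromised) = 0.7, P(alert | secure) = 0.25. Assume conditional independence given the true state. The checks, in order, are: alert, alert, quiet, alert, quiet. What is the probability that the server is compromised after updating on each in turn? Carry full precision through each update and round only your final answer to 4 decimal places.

Apply Bayes' rule sequentially, carrying P(compromised) forward.
After 'alert': P(compromised) = 0.7·0.9000 / (0.7·0.9000 + 0.25·0.1000) ≈ 0.9618
After 'alert': P(compromised) = 0.7·0.9618 / (0.7·0.9618 + 0.25·0.0382) ≈ 0.9860
After 'quiet': P(compromised) = 0.3·0.9860 / (0.3·0.9860 + 0.75·0.0140) ≈ 0.9658
After 'alert': P(compromised) = 0.7·0.9658 / (0.7·0.9658 + 0.25·0.0342) ≈ 0.9875
After 'quiet': P(compromised) = 0.3·0.9875 / (0.3·0.9875 + 0.75·0.0125) ≈ 0.9693

0.9693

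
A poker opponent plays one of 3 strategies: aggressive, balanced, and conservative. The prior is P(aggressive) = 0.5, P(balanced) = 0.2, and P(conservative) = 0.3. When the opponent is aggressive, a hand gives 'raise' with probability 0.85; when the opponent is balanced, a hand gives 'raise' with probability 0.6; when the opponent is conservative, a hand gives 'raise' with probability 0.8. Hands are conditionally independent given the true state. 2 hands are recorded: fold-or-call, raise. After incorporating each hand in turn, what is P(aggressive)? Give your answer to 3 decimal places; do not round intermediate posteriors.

0.399

Apply Bayes' rule sequentially, carrying P(aggressive) forward.
After 'fold-or-call': normaliser = 0.15·0.5000 + 0.4·0.2000 + 0.2·0.3000; P(aggressive) ≈ 0.3488, P(balanced) ≈ 0.3721, P(conservative) ≈ 0.2791
After 'raise': normaliser = 0.85·0.3488 + 0.6·0.3721 + 0.8·0.2791; P(aggressive) ≈ 0.3991, P(balanced) ≈ 0.3005, P(conservative) ≈ 0.3005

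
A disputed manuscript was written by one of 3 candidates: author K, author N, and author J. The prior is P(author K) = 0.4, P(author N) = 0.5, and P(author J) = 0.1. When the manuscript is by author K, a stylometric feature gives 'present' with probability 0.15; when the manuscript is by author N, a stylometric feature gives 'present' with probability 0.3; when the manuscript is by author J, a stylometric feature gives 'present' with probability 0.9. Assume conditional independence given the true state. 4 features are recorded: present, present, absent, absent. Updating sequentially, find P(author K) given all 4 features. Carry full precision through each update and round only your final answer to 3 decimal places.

Apply Bayes' rule sequentially, carrying P(author K) forward.
After 'present': normaliser = 0.15·0.4000 + 0.3·0.5000 + 0.9·0.1000; P(author K) ≈ 0.2000, P(author N) ≈ 0.5000, P(author J) ≈ 0.3000
After 'present': normaliser = 0.15·0.2000 + 0.3·0.5000 + 0.9·0.3000; P(author K) ≈ 0.0667, P(author N) ≈ 0.3333, P(author J) ≈ 0.6000
After 'absent': normaliser = 0.85·0.0667 + 0.7·0.3333 + 0.1·0.6000; P(author K) ≈ 0.1619, P(author N) ≈ 0.6667, P(author J) ≈ 0.1714
After 'absent': normaliser = 0.85·0.1619 + 0.7·0.6667 + 0.1·0.1714; P(author K) ≈ 0.2215, P(author N) ≈ 0.7510, P(author J) ≈ 0.0276

0.221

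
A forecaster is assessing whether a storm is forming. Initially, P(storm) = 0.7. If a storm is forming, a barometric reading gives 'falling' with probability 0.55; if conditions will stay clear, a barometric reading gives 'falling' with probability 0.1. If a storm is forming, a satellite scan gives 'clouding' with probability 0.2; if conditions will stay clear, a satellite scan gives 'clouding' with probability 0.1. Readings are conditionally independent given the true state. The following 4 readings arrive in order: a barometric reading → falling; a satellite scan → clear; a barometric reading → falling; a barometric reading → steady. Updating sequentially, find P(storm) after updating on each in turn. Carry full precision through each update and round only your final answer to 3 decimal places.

After a barometric reading='falling': P(storm) = 0.55·0.7000 / (0.55·0.7000 + 0.1·0.3000) ≈ 0.9277
After a satellite scan='clear': P(storm) = 0.8·0.9277 / (0.8·0.9277 + 0.9·0.0723) ≈ 0.9194
After a barometric reading='falling': P(storm) = 0.55·0.9194 / (0.55·0.9194 + 0.1·0.0806) ≈ 0.9843
After a barometric reading='steady': P(storm) = 0.45·0.9843 / (0.45·0.9843 + 0.9·0.0157) ≈ 0.9691

0.969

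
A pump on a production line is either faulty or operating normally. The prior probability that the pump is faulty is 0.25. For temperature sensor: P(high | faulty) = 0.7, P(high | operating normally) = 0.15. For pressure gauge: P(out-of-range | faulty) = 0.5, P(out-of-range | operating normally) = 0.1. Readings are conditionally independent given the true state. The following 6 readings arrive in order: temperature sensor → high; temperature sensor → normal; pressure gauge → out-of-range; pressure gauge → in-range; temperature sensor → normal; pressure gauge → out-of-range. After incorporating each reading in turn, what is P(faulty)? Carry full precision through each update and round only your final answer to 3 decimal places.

After temperature sensor='high': P(faulty) = 0.7·0.2500 / (0.7·0.2500 + 0.15·0.7500) ≈ 0.6087
After temperature sensor='normal': P(faulty) = 0.3·0.6087 / (0.3·0.6087 + 0.85·0.3913) ≈ 0.3544
After pressure gauge='out-of-range': P(faulty) = 0.5·0.3544 / (0.5·0.3544 + 0.1·0.6456) ≈ 0.7330
After pressure gauge='in-range': P(faulty) = 0.5·0.7330 / (0.5·0.7330 + 0.9·0.2670) ≈ 0.6040
After temperature sensor='normal': P(faulty) = 0.3·0.6040 / (0.3·0.6040 + 0.85·0.3960) ≈ 0.3499
After pressure gauge='out-of-range': P(faulty) = 0.5·0.3499 / (0.5·0.3499 + 0.1·0.6501) ≈ 0.7291

0.729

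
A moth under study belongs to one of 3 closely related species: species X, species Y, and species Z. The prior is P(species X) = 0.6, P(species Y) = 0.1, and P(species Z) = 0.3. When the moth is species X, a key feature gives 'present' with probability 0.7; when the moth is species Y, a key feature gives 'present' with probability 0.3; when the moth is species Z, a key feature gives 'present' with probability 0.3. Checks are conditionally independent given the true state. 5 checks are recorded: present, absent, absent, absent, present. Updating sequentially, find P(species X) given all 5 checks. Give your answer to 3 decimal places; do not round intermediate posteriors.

After 'present': normaliser = 0.7·0.6000 + 0.3·0.1000 + 0.3·0.3000; P(species X) ≈ 0.7778, P(species Y) ≈ 0.0556, P(species Z) ≈ 0.1667
After 'absent': normaliser = 0.3·0.7778 + 0.7·0.0556 + 0.7·0.1667; P(species X) ≈ 0.6000, P(species Y) ≈ 0.1000, P(species Z) ≈ 0.3000
After 'absent': normaliser = 0.3·0.6000 + 0.7·0.1000 + 0.7·0.3000; P(species X) ≈ 0.3913, P(species Y) ≈ 0.1522, P(species Z) ≈ 0.4565
After 'absent': normaliser = 0.3·0.3913 + 0.7·0.1522 + 0.7·0.4565; P(species X) ≈ 0.2160, P(species Y) ≈ 0.1960, P(species Z) ≈ 0.5880
After 'present': normaliser = 0.7·0.2160 + 0.3·0.1960 + 0.3·0.5880; P(species X) ≈ 0.3913, P(species Y) ≈ 0.1522, P(species Z) ≈ 0.4565

0.391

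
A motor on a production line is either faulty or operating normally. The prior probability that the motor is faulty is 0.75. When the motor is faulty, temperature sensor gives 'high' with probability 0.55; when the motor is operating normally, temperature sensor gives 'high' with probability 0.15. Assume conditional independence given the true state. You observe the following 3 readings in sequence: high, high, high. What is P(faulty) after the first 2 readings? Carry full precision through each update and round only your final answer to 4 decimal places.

0.9758

After 'high': P(faulty) = 0.55·0.7500 / (0.55·0.7500 + 0.15·0.2500) ≈ 0.9167
After 'high': P(faulty) = 0.55·0.9167 / (0.55·0.9167 + 0.15·0.0833) ≈ 0.9758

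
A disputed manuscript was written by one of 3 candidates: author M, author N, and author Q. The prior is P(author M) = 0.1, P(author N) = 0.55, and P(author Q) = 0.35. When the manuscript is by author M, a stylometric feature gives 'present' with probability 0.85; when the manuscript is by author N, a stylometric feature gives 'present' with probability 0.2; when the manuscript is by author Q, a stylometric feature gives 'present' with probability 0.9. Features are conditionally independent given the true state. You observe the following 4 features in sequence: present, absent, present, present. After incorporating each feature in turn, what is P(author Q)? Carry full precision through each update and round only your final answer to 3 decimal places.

0.667

After 'present': normaliser = 0.85·0.1000 + 0.2·0.5500 + 0.9·0.3500; P(author M) ≈ 0.1667, P(author N) ≈ 0.2157, P(author Q) ≈ 0.6176
After 'absent': normaliser = 0.15·0.1667 + 0.8·0.2157 + 0.1·0.6176; P(author M) ≈ 0.0964, P(author N) ≈ 0.6654, P(author Q) ≈ 0.2382
After 'present': normaliser = 0.85·0.0964 + 0.2·0.6654 + 0.9·0.2382; P(author M) ≈ 0.1908, P(author N) ≈ 0.3099, P(author Q) ≈ 0.4992
After 'present': normaliser = 0.85·0.1908 + 0.2·0.3099 + 0.9·0.4992; P(author M) ≈ 0.2409, P(author N) ≈ 0.0920, P(author Q) ≈ 0.6671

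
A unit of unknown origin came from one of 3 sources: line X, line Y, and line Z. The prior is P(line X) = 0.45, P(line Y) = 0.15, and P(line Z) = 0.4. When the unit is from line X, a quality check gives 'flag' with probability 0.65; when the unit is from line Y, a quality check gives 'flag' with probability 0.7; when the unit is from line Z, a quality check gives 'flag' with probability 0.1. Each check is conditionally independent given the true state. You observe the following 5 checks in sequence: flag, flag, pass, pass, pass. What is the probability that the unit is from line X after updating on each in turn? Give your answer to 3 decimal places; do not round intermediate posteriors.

0.625

Apply Bayes' rule sequentially, carrying P(line X) forward.
After 'flag': normaliser = 0.65·0.4500 + 0.7·0.1500 + 0.1·0.4000; P(line X) ≈ 0.6686, P(line Y) ≈ 0.2400, P(line Z) ≈ 0.0914
After 'flag': normaliser = 0.65·0.6686 + 0.7·0.2400 + 0.1·0.0914; P(line X) ≈ 0.7104, P(line Y) ≈ 0.2746, P(line Z) ≈ 0.0149
After 'pass': normaliser = 0.35·0.7104 + 0.3·0.2746 + 0.9·0.0149; P(line X) ≈ 0.7218, P(line Y) ≈ 0.2392, P(line Z) ≈ 0.0390
After 'pass': normaliser = 0.35·0.7218 + 0.3·0.2392 + 0.9·0.0390; P(line X) ≈ 0.7027, P(line Y) ≈ 0.1996, P(line Z) ≈ 0.0978
After 'pass': normaliser = 0.35·0.7027 + 0.3·0.1996 + 0.9·0.0978; P(line X) ≈ 0.6245, P(line Y) ≈ 0.1520, P(line Z) ≈ 0.2234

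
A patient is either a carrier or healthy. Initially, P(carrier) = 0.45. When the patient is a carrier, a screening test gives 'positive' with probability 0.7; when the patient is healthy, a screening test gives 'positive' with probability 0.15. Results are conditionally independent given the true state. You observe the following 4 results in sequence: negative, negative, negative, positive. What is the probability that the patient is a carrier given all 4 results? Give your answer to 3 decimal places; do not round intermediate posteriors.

After 'negative': P(carrier) = 0.3·0.4500 / (0.3·0.4500 + 0.85·0.5500) ≈ 0.2241
After 'negative': P(carrier) = 0.3·0.2241 / (0.3·0.2241 + 0.85·0.7759) ≈ 0.0925
After 'negative': P(carrier) = 0.3·0.0925 / (0.3·0.0925 + 0.85·0.9075) ≈ 0.0347
After 'positive': P(carrier) = 0.7·0.0347 / (0.7·0.0347 + 0.15·0.9653) ≈ 0.1437

0.144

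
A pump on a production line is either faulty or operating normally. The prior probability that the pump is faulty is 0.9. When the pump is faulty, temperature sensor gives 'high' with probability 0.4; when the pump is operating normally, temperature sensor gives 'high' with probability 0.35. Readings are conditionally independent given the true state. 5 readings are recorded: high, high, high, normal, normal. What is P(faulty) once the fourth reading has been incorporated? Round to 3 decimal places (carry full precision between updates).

0.925

Apply Bayes' rule sequentially, carrying P(faulty) forward.
After 'high': P(faulty) = 0.4·0.9000 / (0.4·0.9000 + 0.35·0.1000) ≈ 0.9114
After 'high': P(faulty) = 0.4·0.9114 / (0.4·0.9114 + 0.35·0.0886) ≈ 0.9216
After 'high': P(faulty) = 0.4·0.9216 / (0.4·0.9216 + 0.35·0.0784) ≈ 0.9307
After 'normal': P(faulty) = 0.6·0.9307 / (0.6·0.9307 + 0.65·0.0693) ≈ 0.9254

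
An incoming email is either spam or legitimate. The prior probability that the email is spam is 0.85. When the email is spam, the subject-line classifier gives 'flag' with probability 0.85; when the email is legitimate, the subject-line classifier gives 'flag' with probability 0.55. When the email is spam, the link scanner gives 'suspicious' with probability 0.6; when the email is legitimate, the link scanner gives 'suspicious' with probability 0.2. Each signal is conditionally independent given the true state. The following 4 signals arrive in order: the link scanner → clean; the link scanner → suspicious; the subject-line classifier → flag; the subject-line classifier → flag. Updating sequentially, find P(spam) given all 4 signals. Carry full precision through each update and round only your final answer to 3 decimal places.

After the link scanner='clean': P(spam) = 0.4·0.8500 / (0.4·0.8500 + 0.8·0.1500) ≈ 0.7391
After the link scanner='suspicious': P(spam) = 0.6·0.7391 / (0.6·0.7391 + 0.2·0.2609) ≈ 0.8947
After the subject-line classifier='flag': P(spam) = 0.85·0.8947 / (0.85·0.8947 + 0.55·0.1053) ≈ 0.9293
After the subject-line classifier='flag': P(spam) = 0.85·0.9293 / (0.85·0.9293 + 0.55·0.0707) ≈ 0.9531

0.953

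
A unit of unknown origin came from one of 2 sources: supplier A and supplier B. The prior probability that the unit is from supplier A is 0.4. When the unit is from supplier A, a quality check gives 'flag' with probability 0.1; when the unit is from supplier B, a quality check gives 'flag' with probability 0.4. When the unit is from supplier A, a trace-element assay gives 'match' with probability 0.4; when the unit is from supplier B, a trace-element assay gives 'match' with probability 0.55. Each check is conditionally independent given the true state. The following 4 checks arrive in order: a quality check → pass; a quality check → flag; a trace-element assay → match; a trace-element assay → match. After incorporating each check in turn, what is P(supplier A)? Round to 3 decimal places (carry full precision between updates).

0.117

After a quality check='pass': P(supplier A) = 0.9·0.4000 / (0.9·0.4000 + 0.6·0.6000) ≈ 0.5000
After a quality check='flag': P(supplier A) = 0.1·0.5000 / (0.1·0.5000 + 0.4·0.5000) ≈ 0.2000
After a trace-element assay='match': P(supplier A) = 0.4·0.2000 / (0.4·0.2000 + 0.55·0.8000) ≈ 0.1538
After a trace-element assay='match': P(supplier A) = 0.4·0.1538 / (0.4·0.1538 + 0.55·0.8462) ≈ 0.1168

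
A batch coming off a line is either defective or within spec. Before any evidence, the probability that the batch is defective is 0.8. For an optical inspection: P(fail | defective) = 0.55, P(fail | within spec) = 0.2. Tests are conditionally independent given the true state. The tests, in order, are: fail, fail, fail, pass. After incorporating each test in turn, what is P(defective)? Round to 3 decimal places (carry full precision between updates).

0.979

After 'fail': P(defective) = 0.55·0.8000 / (0.55·0.8000 + 0.2·0.2000) ≈ 0.9167
After 'fail': P(defective) = 0.55·0.9167 / (0.55·0.9167 + 0.2·0.0833) ≈ 0.9680
After 'fail': P(defective) = 0.55·0.9680 / (0.55·0.9680 + 0.2·0.0320) ≈ 0.9881
After 'pass': P(defective) = 0.45·0.9881 / (0.45·0.9881 + 0.8·0.0119) ≈ 0.9791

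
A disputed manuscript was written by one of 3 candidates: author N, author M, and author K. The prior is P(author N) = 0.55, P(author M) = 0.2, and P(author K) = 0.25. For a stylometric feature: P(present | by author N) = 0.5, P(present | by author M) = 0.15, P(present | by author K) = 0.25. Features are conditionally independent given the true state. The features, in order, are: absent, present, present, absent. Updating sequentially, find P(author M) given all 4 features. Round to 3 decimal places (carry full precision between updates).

After 'absent': normaliser = 0.5·0.5500 + 0.85·0.2000 + 0.75·0.2500; P(author N) ≈ 0.4348, P(author M) ≈ 0.2688, P(author K) ≈ 0.2964
After 'present': normaliser = 0.5·0.4348 + 0.15·0.2688 + 0.25·0.2964; P(author N) ≈ 0.6552, P(author M) ≈ 0.1215, P(author K) ≈ 0.2233
After 'present': normaliser = 0.5·0.6552 + 0.15·0.1215 + 0.25·0.2233; P(author N) ≈ 0.8156, P(author M) ≈ 0.0454, P(author K) ≈ 0.1390
After 'absent': normaliser = 0.5·0.8156 + 0.85·0.0454 + 0.75·0.1390; P(author N) ≈ 0.7406, P(author M) ≈ 0.0700, P(author K) ≈ 0.1894

0.070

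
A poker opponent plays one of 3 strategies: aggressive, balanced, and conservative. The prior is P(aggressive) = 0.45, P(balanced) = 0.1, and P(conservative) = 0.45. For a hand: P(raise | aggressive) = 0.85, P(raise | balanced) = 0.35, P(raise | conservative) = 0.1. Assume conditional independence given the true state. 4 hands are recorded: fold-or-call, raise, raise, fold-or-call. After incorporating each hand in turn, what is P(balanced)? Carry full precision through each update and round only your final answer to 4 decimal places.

0.3208

After 'fold-or-call': normaliser = 0.15·0.4500 + 0.65·0.1000 + 0.9·0.4500; P(aggressive) ≈ 0.1256, P(balanced) ≈ 0.1209, P(conservative) ≈ 0.7535
After 'raise': normaliser = 0.85·0.1256 + 0.35·0.1209 + 0.1·0.7535; P(aggressive) ≈ 0.4756, P(balanced) ≈ 0.1886, P(conservative) ≈ 0.3358
After 'raise': normaliser = 0.85·0.4756 + 0.35·0.1886 + 0.1·0.3358; P(aggressive) ≈ 0.8024, P(balanced) ≈ 0.1310, P(conservative) ≈ 0.0666
After 'fold-or-call': normaliser = 0.15·0.8024 + 0.65·0.1310 + 0.9·0.0666; P(aggressive) ≈ 0.4534, P(balanced) ≈ 0.3208, P(conservative) ≈ 0.2259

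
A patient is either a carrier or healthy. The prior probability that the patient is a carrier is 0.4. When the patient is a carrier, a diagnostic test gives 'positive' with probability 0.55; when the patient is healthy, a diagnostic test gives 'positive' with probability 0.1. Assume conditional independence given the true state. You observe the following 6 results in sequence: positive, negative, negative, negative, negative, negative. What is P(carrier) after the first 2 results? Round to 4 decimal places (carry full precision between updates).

0.6471

Each posterior becomes the prior for the next update.
After 'positive': P(carrier) = 0.55·0.4000 / (0.55·0.4000 + 0.1·0.6000) ≈ 0.7857
After 'negative': P(carrier) = 0.45·0.7857 / (0.45·0.7857 + 0.9·0.2143) ≈ 0.6471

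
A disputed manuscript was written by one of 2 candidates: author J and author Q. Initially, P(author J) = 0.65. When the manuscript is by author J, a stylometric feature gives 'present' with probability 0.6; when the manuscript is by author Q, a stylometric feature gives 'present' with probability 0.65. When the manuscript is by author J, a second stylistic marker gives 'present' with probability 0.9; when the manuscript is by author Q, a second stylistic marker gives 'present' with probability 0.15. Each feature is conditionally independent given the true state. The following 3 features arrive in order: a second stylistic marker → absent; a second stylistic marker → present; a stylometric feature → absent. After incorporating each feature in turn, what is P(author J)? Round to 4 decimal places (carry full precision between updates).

After a second stylistic marker='absent': P(author J) = 0.1·0.6500 / (0.1·0.6500 + 0.85·0.3500) ≈ 0.1793
After a second stylistic marker='present': P(author J) = 0.9·0.1793 / (0.9·0.1793 + 0.15·0.8207) ≈ 0.5673
After a stylometric feature='absent': P(author J) = 0.4·0.5673 / (0.4·0.5673 + 0.35·0.4327) ≈ 0.5997

0.5997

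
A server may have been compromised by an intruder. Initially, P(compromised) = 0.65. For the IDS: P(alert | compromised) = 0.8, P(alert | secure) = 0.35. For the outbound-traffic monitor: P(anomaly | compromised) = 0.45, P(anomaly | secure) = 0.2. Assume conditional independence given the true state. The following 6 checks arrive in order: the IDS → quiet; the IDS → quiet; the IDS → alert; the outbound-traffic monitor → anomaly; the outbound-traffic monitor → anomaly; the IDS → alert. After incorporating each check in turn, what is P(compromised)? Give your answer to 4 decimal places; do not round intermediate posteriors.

After the IDS='quiet': P(compromised) = 0.2·0.6500 / (0.2·0.6500 + 0.65·0.3500) ≈ 0.3636
After the IDS='quiet': P(compromised) = 0.2·0.3636 / (0.2·0.3636 + 0.65·0.6364) ≈ 0.1495
After the IDS='alert': P(compromised) = 0.8·0.1495 / (0.8·0.1495 + 0.35·0.8505) ≈ 0.2867
After the outbound-traffic monitor='anomaly': P(compromised) = 0.45·0.2867 / (0.45·0.2867 + 0.2·0.7133) ≈ 0.4749
After the outbound-traffic monitor='anomaly': P(compromised) = 0.45·0.4749 / (0.45·0.4749 + 0.2·0.5251) ≈ 0.6705
After the IDS='alert': P(compromised) = 0.8·0.6705 / (0.8·0.6705 + 0.35·0.3295) ≈ 0.8230

0.8230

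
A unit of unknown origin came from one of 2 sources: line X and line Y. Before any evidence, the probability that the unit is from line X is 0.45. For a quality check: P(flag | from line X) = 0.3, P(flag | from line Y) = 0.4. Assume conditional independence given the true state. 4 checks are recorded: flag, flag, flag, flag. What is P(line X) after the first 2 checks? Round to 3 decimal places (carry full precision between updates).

0.315

After 'flag': P(line X) = 0.3·0.4500 / (0.3·0.4500 + 0.4·0.5500) ≈ 0.3803
After 'flag': P(line X) = 0.3·0.3803 / (0.3·0.3803 + 0.4·0.6197) ≈ 0.3152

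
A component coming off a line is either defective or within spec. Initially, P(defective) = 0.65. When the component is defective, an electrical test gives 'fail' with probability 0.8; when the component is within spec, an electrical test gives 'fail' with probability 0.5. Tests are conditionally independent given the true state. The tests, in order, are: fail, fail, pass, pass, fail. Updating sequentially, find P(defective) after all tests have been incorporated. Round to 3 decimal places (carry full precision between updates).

0.549

After 'fail': P(defective) = 0.8·0.6500 / (0.8·0.6500 + 0.5·0.3500) ≈ 0.7482
After 'fail': P(defective) = 0.8·0.7482 / (0.8·0.7482 + 0.5·0.2518) ≈ 0.8262
After 'pass': P(defective) = 0.2·0.8262 / (0.2·0.8262 + 0.5·0.1738) ≈ 0.6554
After 'pass': P(defective) = 0.2·0.6554 / (0.2·0.6554 + 0.5·0.3446) ≈ 0.4320
After 'fail': P(defective) = 0.8·0.4320 / (0.8·0.4320 + 0.5·0.5680) ≈ 0.5490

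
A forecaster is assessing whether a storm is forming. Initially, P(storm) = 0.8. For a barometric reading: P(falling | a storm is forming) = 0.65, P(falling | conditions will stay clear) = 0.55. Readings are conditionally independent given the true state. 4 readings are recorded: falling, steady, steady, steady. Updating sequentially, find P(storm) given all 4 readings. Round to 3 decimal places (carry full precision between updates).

0.690

Apply Bayes' rule sequentially, carrying P(storm) forward.
After 'falling': P(storm) = 0.65·0.8000 / (0.65·0.8000 + 0.55·0.2000) ≈ 0.8254
After 'steady': P(storm) = 0.35·0.8254 / (0.35·0.8254 + 0.45·0.1746) ≈ 0.7862
After 'steady': P(storm) = 0.35·0.7862 / (0.35·0.7862 + 0.45·0.2138) ≈ 0.7409
After 'steady': P(storm) = 0.35·0.7409 / (0.35·0.7409 + 0.45·0.2591) ≈ 0.6898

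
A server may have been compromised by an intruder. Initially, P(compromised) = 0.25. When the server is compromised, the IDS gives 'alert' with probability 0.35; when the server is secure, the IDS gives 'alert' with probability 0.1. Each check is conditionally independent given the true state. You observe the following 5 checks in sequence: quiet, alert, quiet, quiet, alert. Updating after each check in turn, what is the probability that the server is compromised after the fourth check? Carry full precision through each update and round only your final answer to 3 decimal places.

0.305

After 'quiet': P(compromised) = 0.65·0.2500 / (0.65·0.2500 + 0.9·0.7500) ≈ 0.1940
After 'alert': P(compromised) = 0.35·0.1940 / (0.35·0.1940 + 0.1·0.8060) ≈ 0.4573
After 'quiet': P(compromised) = 0.65·0.4573 / (0.65·0.4573 + 0.9·0.5427) ≈ 0.3783
After 'quiet': P(compromised) = 0.65·0.3783 / (0.65·0.3783 + 0.9·0.6217) ≈ 0.3053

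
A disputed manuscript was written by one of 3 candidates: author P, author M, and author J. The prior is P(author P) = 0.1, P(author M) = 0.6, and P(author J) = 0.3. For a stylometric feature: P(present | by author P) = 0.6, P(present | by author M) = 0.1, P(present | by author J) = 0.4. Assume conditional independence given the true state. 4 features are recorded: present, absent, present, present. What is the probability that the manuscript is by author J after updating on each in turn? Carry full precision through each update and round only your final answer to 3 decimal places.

0.557

After 'present': normaliser = 0.6·0.1000 + 0.1·0.6000 + 0.4·0.3000; P(author P) ≈ 0.2500, P(author M) ≈ 0.2500, P(author J) ≈ 0.5000
After 'absent': normaliser = 0.4·0.2500 + 0.9·0.2500 + 0.6·0.5000; P(author P) ≈ 0.1600, P(author M) ≈ 0.3600, P(author J) ≈ 0.4800
After 'present': normaliser = 0.6·0.1600 + 0.1·0.3600 + 0.4·0.4800; P(author P) ≈ 0.2963, P(author M) ≈ 0.1111, P(author J) ≈ 0.5926
After 'present': normaliser = 0.6·0.2963 + 0.1·0.1111 + 0.4·0.5926; P(author P) ≈ 0.4174, P(author M) ≈ 0.0261, P(author J) ≈ 0.5565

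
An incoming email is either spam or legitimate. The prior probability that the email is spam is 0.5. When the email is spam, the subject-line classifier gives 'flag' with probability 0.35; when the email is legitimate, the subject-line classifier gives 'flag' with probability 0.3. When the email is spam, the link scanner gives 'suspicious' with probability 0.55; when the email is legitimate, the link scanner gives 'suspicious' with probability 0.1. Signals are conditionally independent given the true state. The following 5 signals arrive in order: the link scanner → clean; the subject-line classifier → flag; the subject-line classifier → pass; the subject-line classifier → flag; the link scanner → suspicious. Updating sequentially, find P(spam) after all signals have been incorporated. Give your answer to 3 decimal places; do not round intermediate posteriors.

0.777

Apply Bayes' rule sequentially, carrying P(spam) forward.
After the link scanner='clean': P(spam) = 0.45·0.5000 / (0.45·0.5000 + 0.9·0.5000) ≈ 0.3333
After the subject-line classifier='flag': P(spam) = 0.35·0.3333 / (0.35·0.3333 + 0.3·0.6667) ≈ 0.3684
After the subject-line classifier='pass': P(spam) = 0.65·0.3684 / (0.65·0.3684 + 0.7·0.6316) ≈ 0.3514
After the subject-line classifier='flag': P(spam) = 0.35·0.3514 / (0.35·0.3514 + 0.3·0.6486) ≈ 0.3872
After the link scanner='suspicious': P(spam) = 0.55·0.3872 / (0.55·0.3872 + 0.1·0.6128) ≈ 0.7766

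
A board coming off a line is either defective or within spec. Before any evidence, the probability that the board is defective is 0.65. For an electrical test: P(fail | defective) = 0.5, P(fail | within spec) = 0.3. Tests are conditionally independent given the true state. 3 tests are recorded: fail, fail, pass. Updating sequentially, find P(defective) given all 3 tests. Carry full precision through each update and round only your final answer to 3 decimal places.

After 'fail': P(defective) = 0.5·0.6500 / (0.5·0.6500 + 0.3·0.3500) ≈ 0.7558
After 'fail': P(defective) = 0.5·0.7558 / (0.5·0.7558 + 0.3·0.2442) ≈ 0.8376
After 'pass': P(defective) = 0.5·0.8376 / (0.5·0.8376 + 0.7·0.1624) ≈ 0.7865

0.787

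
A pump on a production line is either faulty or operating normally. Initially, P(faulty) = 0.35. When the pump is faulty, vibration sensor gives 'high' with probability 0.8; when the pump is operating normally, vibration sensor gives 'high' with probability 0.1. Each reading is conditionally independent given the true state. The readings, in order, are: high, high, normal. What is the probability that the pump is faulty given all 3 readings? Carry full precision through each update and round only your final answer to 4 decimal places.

Each posterior becomes the prior for the next update.
After 'high': P(faulty) = 0.8·0.3500 / (0.8·0.3500 + 0.1·0.6500) ≈ 0.8116
After 'high': P(faulty) = 0.8·0.8116 / (0.8·0.8116 + 0.1·0.1884) ≈ 0.9718
After 'normal': P(faulty) = 0.2·0.9718 / (0.2·0.9718 + 0.9·0.0282) ≈ 0.8845

0.8845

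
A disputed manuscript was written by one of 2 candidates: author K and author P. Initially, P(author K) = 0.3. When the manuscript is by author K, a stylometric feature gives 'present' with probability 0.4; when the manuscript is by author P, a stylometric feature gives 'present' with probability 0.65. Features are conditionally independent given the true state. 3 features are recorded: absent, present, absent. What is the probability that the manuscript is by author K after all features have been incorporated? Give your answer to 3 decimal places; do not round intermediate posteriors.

After 'absent': P(author K) = 0.6·0.3000 / (0.6·0.3000 + 0.35·0.7000) ≈ 0.4235
After 'present': P(author K) = 0.4·0.4235 / (0.4·0.4235 + 0.65·0.5765) ≈ 0.3114
After 'absent': P(author K) = 0.6·0.3114 / (0.6·0.3114 + 0.35·0.6886) ≈ 0.4366

0.437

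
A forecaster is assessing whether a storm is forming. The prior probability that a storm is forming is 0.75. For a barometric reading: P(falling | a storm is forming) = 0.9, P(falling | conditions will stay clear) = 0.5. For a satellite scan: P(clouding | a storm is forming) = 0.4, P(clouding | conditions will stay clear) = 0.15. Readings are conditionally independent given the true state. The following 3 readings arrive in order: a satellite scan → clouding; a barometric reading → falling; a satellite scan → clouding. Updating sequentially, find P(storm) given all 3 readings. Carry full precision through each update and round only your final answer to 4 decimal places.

0.9746

After a satellite scan='clouding': P(storm) = 0.4·0.7500 / (0.4·0.7500 + 0.15·0.2500) ≈ 0.8889
After a barometric reading='falling': P(storm) = 0.9·0.8889 / (0.9·0.8889 + 0.5·0.1111) ≈ 0.9351
After a satellite scan='clouding': P(storm) = 0.4·0.9351 / (0.4·0.9351 + 0.15·0.0649) ≈ 0.9746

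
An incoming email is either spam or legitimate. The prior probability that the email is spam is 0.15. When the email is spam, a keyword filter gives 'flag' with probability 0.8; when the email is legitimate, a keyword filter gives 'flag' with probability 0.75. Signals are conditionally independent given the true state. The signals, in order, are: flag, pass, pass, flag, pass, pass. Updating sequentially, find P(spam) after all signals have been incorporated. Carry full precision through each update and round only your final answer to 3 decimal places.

After 'flag': P(spam) = 0.8·0.1500 / (0.8·0.1500 + 0.75·0.8500) ≈ 0.1584
After 'pass': P(spam) = 0.2·0.1584 / (0.2·0.1584 + 0.25·0.8416) ≈ 0.1309
After 'pass': P(spam) = 0.2·0.1309 / (0.2·0.1309 + 0.25·0.8691) ≈ 0.1075
After 'flag': P(spam) = 0.8·0.1075 / (0.8·0.1075 + 0.75·0.8925) ≈ 0.1139
After 'pass': P(spam) = 0.2·0.1139 / (0.2·0.1139 + 0.25·0.8861) ≈ 0.0932
After 'pass': P(spam) = 0.2·0.0932 / (0.2·0.0932 + 0.25·0.9068) ≈ 0.0760

0.076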